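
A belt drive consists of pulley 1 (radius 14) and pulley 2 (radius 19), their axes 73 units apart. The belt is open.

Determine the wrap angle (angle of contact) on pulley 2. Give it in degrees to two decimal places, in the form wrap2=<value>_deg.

wrap2=187.85_deg

open belt: β = asin((r2−r1)/C) = asin(5/73) = 3.9274°
wrap1 = π − 2β = 172.1451°
wrap2 = π + 2β = 187.8549°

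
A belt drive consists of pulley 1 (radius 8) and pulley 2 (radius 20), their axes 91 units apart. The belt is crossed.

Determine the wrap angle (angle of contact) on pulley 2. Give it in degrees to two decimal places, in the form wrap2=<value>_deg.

crossed belt: β = asin((r1+r2)/C) = asin(28/91) = 17.9202°
wrap1 = wrap2 = π + 2β = 215.8404°

wrap2=215.84_deg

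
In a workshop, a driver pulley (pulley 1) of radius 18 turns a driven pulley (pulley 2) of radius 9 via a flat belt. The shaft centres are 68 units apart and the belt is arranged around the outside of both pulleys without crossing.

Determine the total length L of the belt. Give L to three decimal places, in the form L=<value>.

L=222.016

open belt: β = asin((r2−r1)/C) = asin(-9/68) = -7.6056°
wrap1 = π − 2β = 195.2112°
wrap2 = π + 2β = 164.7888°
tangent length = C·cosβ = 67.4018
L = r1·wrap1 + r2·wrap2 + 2·C·cosβ = 18·3.4071 + 9·2.8761 + 2·67.4018 = 222.0159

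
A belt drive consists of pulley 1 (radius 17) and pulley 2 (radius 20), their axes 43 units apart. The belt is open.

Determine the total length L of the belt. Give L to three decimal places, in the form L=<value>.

open belt: β = asin((r2−r1)/C) = asin(3/43) = 4.0006°
wrap1 = π − 2β = 171.9987°
wrap2 = π + 2β = 188.0013°
tangent length = C·cosβ = 42.8952
L = r1·wrap1 + r2·wrap2 + 2·C·cosβ = 17·3.0019 + 20·3.2812 + 2·42.8952 = 202.4483

L=202.448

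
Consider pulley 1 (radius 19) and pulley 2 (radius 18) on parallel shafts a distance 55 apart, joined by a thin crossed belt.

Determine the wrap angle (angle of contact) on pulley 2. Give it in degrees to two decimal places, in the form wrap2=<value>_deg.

wrap2=264.56_deg

crossed belt: β = asin((r1+r2)/C) = asin(37/55) = 42.2779°
wrap1 = wrap2 = π + 2β = 264.5558°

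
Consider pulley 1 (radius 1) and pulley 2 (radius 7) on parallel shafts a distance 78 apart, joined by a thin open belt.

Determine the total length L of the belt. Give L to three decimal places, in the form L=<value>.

open belt: β = asin((r2−r1)/C) = asin(6/78) = 4.4117°
wrap1 = π − 2β = 171.1765°
wrap2 = π + 2β = 188.8235°
tangent length = C·cosβ = 77.7689
L = r1·wrap1 + r2·wrap2 + 2·C·cosβ = 1·2.9876 + 7·3.2956 + 2·77.7689 = 181.5945

L=181.595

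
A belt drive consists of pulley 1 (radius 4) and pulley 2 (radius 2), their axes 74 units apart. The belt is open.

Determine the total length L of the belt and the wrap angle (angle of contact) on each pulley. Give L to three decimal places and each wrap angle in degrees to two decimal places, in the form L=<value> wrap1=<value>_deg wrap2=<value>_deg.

open belt: β = asin((r2−r1)/C) = asin(-2/74) = -1.5487°
wrap1 = π − 2β = 183.0974°
wrap2 = π + 2β = 176.9026°
tangent length = C·cosβ = 73.9730
L = r1·wrap1 + r2·wrap2 + 2·C·cosβ = 4·3.1957 + 2·3.0875 + 2·73.9730 = 166.9036

L=166.904 wrap1=183.10_deg wrap2=176.90_deg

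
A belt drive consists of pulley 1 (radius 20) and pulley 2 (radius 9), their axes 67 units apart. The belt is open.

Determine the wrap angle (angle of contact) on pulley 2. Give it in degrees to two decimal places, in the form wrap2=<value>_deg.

wrap2=161.10_deg

open belt: β = asin((r2−r1)/C) = asin(-11/67) = -9.4496°
wrap1 = π − 2β = 198.8991°
wrap2 = π + 2β = 161.1009°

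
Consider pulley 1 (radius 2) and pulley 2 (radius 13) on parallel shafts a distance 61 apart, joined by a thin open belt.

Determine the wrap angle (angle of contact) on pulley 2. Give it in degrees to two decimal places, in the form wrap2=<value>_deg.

wrap2=200.78_deg

open belt: β = asin((r2−r1)/C) = asin(11/61) = 10.3889°
wrap1 = π − 2β = 159.2223°
wrap2 = π + 2β = 200.7777°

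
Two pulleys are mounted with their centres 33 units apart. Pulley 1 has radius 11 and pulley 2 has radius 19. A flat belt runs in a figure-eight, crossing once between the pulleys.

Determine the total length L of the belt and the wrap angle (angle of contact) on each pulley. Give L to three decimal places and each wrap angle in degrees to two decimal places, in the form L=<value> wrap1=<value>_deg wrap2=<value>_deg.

crossed belt: β = asin((r1+r2)/C) = asin(30/33) = 65.3800°
wrap1 = wrap2 = π + 2β = 310.7600°
tangent length = C·cosβ = 13.7477
L = (r1+r2)·wrap + 2·C·cosβ = 30·5.4238 + 2·13.7477 = 190.2090

L=190.209 wrap1=310.76_deg wrap2=310.76_deg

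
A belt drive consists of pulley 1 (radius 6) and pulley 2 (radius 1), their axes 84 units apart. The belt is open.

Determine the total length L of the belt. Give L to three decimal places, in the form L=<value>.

open belt: β = asin((r2−r1)/C) = asin(-5/84) = -3.4125°
wrap1 = π − 2β = 186.8250°
wrap2 = π + 2β = 173.1750°
tangent length = C·cosβ = 83.8511
L = r1·wrap1 + r2·wrap2 + 2·C·cosβ = 6·3.2607 + 1·3.0225 + 2·83.8511 = 190.2889

L=190.289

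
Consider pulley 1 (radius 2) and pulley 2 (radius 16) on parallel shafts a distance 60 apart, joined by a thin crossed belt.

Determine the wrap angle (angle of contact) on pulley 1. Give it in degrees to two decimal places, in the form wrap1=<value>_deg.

wrap1=214.92_deg

crossed belt: β = asin((r1+r2)/C) = asin(18/60) = 17.4576°
wrap1 = wrap2 = π + 2β = 214.9152°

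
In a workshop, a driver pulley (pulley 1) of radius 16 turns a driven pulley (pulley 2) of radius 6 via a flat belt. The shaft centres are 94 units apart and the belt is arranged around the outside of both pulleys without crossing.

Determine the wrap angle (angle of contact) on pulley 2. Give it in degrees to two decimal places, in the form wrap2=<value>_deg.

open belt: β = asin((r2−r1)/C) = asin(-10/94) = -6.1069°
wrap1 = π − 2β = 192.2137°
wrap2 = π + 2β = 167.7863°

wrap2=167.79_deg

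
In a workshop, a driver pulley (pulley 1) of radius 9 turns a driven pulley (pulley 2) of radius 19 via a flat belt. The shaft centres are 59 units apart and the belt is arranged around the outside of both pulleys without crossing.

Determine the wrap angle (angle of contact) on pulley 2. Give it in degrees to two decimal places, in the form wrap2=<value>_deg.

open belt: β = asin((r2−r1)/C) = asin(10/59) = 9.7583°
wrap1 = π − 2β = 160.4835°
wrap2 = π + 2β = 199.5165°

wrap2=199.52_deg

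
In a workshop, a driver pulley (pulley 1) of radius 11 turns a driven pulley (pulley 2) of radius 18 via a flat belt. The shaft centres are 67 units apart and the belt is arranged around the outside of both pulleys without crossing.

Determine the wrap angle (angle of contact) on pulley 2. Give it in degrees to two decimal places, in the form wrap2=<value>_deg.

open belt: β = asin((r2−r1)/C) = asin(7/67) = 5.9971°
wrap1 = π − 2β = 168.0059°
wrap2 = π + 2β = 191.9941°

wrap2=191.99_deg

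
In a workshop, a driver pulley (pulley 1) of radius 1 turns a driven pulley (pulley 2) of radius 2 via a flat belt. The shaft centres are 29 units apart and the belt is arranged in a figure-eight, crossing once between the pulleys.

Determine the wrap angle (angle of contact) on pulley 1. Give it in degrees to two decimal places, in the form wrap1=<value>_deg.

crossed belt: β = asin((r1+r2)/C) = asin(3/29) = 5.9378°
wrap1 = wrap2 = π + 2β = 191.8755°

wrap1=191.88_deg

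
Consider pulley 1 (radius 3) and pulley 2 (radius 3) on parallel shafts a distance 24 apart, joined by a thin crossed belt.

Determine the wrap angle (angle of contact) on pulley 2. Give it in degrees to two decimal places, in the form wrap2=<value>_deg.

crossed belt: β = asin((r1+r2)/C) = asin(6/24) = 14.4775°
wrap1 = wrap2 = π + 2β = 208.9550°

wrap2=208.96_deg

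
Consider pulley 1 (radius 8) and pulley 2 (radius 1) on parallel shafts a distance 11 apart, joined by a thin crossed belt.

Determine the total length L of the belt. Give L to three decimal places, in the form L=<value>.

L=58.172

crossed belt: β = asin((r1+r2)/C) = asin(9/11) = 54.9032°
wrap1 = wrap2 = π + 2β = 289.8064°
tangent length = C·cosβ = 6.3246
L = (r1+r2)·wrap + 2·C·cosβ = 9·5.0581 + 2·6.3246 = 58.1718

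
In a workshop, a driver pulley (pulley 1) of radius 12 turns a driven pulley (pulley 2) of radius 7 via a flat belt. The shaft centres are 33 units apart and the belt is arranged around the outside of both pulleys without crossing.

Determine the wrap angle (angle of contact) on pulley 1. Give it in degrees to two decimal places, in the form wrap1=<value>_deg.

wrap1=197.43_deg

open belt: β = asin((r2−r1)/C) = asin(-5/33) = -8.7147°
wrap1 = π − 2β = 197.4295°
wrap2 = π + 2β = 162.5705°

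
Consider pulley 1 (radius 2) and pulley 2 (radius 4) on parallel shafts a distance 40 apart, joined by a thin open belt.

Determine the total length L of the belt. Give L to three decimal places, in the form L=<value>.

open belt: β = asin((r2−r1)/C) = asin(2/40) = 2.8660°
wrap1 = π − 2β = 174.2680°
wrap2 = π + 2β = 185.7320°
tangent length = C·cosβ = 39.9500
L = r1·wrap1 + r2·wrap2 + 2·C·cosβ = 2·3.0416 + 4·3.2416 + 2·39.9500 = 98.9496

L=98.950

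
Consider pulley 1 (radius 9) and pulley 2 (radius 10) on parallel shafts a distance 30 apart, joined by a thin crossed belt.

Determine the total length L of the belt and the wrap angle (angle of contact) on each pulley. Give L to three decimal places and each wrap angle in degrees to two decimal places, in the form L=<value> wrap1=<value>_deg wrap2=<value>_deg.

L=132.185 wrap1=258.59_deg wrap2=258.59_deg

crossed belt: β = asin((r1+r2)/C) = asin(19/30) = 39.2965°
wrap1 = wrap2 = π + 2β = 258.5930°
tangent length = C·cosβ = 23.2164
L = (r1+r2)·wrap + 2·C·cosβ = 19·4.5133 + 2·23.2164 = 132.1854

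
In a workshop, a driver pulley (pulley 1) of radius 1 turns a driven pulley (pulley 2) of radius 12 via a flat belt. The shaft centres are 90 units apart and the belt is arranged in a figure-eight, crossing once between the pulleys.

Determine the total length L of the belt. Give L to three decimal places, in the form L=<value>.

crossed belt: β = asin((r1+r2)/C) = asin(13/90) = 8.3051°
wrap1 = wrap2 = π + 2β = 196.6102°
tangent length = C·cosβ = 89.0562
L = (r1+r2)·wrap + 2·C·cosβ = 13·3.4315 + 2·89.0562 = 222.7218

L=222.722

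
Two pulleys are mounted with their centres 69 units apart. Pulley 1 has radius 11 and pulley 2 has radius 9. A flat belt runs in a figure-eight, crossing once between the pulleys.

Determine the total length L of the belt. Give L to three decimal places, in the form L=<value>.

L=206.671

crossed belt: β = asin((r1+r2)/C) = asin(20/69) = 16.8493°
wrap1 = wrap2 = π + 2β = 213.6986°
tangent length = C·cosβ = 66.0379
L = (r1+r2)·wrap + 2·C·cosβ = 20·3.7297 + 2·66.0379 = 206.6706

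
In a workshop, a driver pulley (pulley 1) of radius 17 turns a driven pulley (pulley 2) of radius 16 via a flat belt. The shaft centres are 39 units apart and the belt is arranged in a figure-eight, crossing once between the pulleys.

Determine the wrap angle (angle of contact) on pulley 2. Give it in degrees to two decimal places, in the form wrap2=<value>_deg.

wrap2=295.59_deg

crossed belt: β = asin((r1+r2)/C) = asin(33/39) = 57.7958°
wrap1 = wrap2 = π + 2β = 295.5915°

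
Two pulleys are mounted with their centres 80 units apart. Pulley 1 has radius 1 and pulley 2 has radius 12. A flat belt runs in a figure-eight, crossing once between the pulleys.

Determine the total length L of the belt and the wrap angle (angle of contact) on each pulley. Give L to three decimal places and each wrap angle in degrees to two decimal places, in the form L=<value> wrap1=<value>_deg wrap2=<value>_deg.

crossed belt: β = asin((r1+r2)/C) = asin(13/80) = 9.3520°
wrap1 = wrap2 = π + 2β = 198.7041°
tangent length = C·cosβ = 78.9367
L = (r1+r2)·wrap + 2·C·cosβ = 13·3.4680 + 2·78.9367 = 202.9579

L=202.958 wrap1=198.70_deg wrap2=198.70_deg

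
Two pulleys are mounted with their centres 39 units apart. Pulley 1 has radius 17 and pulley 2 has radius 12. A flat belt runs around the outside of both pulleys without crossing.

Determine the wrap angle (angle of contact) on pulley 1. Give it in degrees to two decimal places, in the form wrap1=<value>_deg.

open belt: β = asin((r2−r1)/C) = asin(-5/39) = -7.3659°
wrap1 = π − 2β = 194.7318°
wrap2 = π + 2β = 165.2682°

wrap1=194.73_deg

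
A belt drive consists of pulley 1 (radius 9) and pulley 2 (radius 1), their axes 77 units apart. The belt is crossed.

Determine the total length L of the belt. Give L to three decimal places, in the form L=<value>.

crossed belt: β = asin((r1+r2)/C) = asin(10/77) = 7.4621°
wrap1 = wrap2 = π + 2β = 194.9242°
tangent length = C·cosβ = 76.3479
L = (r1+r2)·wrap + 2·C·cosβ = 10·3.4021 + 2·76.3479 = 186.7165

L=186.716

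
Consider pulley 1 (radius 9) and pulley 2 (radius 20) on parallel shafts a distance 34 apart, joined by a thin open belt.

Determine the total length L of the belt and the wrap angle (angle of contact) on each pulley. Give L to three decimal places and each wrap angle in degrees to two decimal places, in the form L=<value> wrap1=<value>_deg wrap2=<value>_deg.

open belt: β = asin((r2−r1)/C) = asin(11/34) = 18.8765°
wrap1 = π − 2β = 142.2470°
wrap2 = π + 2β = 217.7530°
tangent length = C·cosβ = 32.1714
L = r1·wrap1 + r2·wrap2 + 2·C·cosβ = 9·2.4827 + 20·3.8005 + 2·32.1714 = 162.6971

L=162.697 wrap1=142.25_deg wrap2=217.75_deg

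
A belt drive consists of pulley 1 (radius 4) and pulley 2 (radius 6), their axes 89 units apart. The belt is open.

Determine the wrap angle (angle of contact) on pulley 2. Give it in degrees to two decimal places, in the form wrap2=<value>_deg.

wrap2=182.58_deg

open belt: β = asin((r2−r1)/C) = asin(2/89) = 1.2877°
wrap1 = π − 2β = 177.4247°
wrap2 = π + 2β = 182.5753°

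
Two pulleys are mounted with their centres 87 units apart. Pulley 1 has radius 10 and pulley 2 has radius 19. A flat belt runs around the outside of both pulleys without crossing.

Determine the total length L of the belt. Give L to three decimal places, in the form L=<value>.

L=266.038

open belt: β = asin((r2−r1)/C) = asin(9/87) = 5.9378°
wrap1 = π − 2β = 168.1245°
wrap2 = π + 2β = 191.8755°
tangent length = C·cosβ = 86.5332
L = r1·wrap1 + r2·wrap2 + 2·C·cosβ = 10·2.9343 + 19·3.3489 + 2·86.5332 = 266.0381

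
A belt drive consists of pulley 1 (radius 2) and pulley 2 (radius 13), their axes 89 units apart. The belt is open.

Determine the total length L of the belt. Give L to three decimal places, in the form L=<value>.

L=226.485

open belt: β = asin((r2−r1)/C) = asin(11/89) = 7.0997°
wrap1 = π − 2β = 165.8007°
wrap2 = π + 2β = 194.1993°
tangent length = C·cosβ = 88.3176
L = r1·wrap1 + r2·wrap2 + 2·C·cosβ = 2·2.8938 + 13·3.3894 + 2·88.3176 = 226.4852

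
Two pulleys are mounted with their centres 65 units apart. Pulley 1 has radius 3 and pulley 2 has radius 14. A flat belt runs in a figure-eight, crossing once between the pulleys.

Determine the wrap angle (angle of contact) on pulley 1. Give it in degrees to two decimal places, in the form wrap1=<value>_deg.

crossed belt: β = asin((r1+r2)/C) = asin(17/65) = 15.1614°
wrap1 = wrap2 = π + 2β = 210.3227°

wrap1=210.32_deg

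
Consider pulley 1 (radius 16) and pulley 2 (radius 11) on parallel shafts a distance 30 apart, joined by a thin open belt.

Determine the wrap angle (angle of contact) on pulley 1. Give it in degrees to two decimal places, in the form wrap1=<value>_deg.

open belt: β = asin((r2−r1)/C) = asin(-5/30) = -9.5941°
wrap1 = π − 2β = 199.1881°
wrap2 = π + 2β = 160.8119°

wrap1=199.19_deg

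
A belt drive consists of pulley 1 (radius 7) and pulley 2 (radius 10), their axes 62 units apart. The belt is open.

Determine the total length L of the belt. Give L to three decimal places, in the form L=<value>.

L=177.552

open belt: β = asin((r2−r1)/C) = asin(3/62) = 2.7735°
wrap1 = π − 2β = 174.4531°
wrap2 = π + 2β = 185.5469°
tangent length = C·cosβ = 61.9274
L = r1·wrap1 + r2·wrap2 + 2·C·cosβ = 7·3.0448 + 10·3.2384 + 2·61.9274 = 177.5523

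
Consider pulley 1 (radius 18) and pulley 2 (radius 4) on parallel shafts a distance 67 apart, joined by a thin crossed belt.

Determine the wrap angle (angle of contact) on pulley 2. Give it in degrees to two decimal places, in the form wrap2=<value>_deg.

crossed belt: β = asin((r1+r2)/C) = asin(22/67) = 19.1692°
wrap1 = wrap2 = π + 2β = 218.3383°

wrap2=218.34_deg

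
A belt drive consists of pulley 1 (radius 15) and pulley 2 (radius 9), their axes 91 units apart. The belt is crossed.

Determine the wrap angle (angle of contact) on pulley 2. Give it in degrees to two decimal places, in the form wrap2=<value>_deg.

crossed belt: β = asin((r1+r2)/C) = asin(24/91) = 15.2919°
wrap1 = wrap2 = π + 2β = 210.5837°

wrap2=210.58_deg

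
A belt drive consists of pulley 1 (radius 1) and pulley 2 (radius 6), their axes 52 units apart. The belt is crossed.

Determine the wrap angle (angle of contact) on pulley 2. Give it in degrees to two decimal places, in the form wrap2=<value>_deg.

wrap2=195.47_deg

crossed belt: β = asin((r1+r2)/C) = asin(7/52) = 7.7364°
wrap1 = wrap2 = π + 2β = 195.4728°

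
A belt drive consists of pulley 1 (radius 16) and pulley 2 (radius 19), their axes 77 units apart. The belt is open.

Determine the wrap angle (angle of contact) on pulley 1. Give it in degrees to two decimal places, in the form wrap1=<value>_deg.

wrap1=175.53_deg

open belt: β = asin((r2−r1)/C) = asin(3/77) = 2.2329°
wrap1 = π − 2β = 175.5343°
wrap2 = π + 2β = 184.4657°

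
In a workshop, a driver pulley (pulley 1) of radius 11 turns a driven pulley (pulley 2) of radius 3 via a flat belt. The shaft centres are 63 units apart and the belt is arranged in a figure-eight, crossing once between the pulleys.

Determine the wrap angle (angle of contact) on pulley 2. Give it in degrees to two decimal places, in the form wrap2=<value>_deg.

crossed belt: β = asin((r1+r2)/C) = asin(14/63) = 12.8396°
wrap1 = wrap2 = π + 2β = 205.6792°

wrap2=205.68_deg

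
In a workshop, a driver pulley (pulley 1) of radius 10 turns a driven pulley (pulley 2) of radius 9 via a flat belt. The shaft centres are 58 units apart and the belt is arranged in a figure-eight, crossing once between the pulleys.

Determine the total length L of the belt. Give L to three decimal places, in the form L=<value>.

L=181.972

crossed belt: β = asin((r1+r2)/C) = asin(19/58) = 19.1223°
wrap1 = wrap2 = π + 2β = 218.2447°
tangent length = C·cosβ = 54.7996
L = (r1+r2)·wrap + 2·C·cosβ = 19·3.8091 + 2·54.7996 = 181.9719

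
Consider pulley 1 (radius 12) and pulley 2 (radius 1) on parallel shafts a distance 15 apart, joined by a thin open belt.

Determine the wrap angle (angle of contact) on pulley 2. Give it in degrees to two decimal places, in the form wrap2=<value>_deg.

wrap2=85.67_deg

open belt: β = asin((r2−r1)/C) = asin(-11/15) = -47.1666°
wrap1 = π − 2β = 274.3331°
wrap2 = π + 2β = 85.6669°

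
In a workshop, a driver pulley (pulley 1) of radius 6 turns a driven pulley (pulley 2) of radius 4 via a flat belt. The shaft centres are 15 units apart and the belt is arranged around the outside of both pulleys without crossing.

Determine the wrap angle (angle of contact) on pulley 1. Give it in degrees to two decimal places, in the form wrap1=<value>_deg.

open belt: β = asin((r2−r1)/C) = asin(-2/15) = -7.6623°
wrap1 = π − 2β = 195.3245°
wrap2 = π + 2β = 164.6755°

wrap1=195.32_deg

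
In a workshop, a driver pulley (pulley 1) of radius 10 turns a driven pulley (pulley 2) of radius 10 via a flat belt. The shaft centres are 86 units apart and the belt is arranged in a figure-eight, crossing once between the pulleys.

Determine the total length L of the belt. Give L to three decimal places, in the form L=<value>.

L=239.504

crossed belt: β = asin((r1+r2)/C) = asin(20/86) = 13.4477°
wrap1 = wrap2 = π + 2β = 206.8955°
tangent length = C·cosβ = 83.6421
L = (r1+r2)·wrap + 2·C·cosβ = 20·3.6110 + 2·83.6421 = 239.5043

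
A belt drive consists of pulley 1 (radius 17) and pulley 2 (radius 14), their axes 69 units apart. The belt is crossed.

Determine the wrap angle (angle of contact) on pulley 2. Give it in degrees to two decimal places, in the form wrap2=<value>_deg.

wrap2=233.39_deg

crossed belt: β = asin((r1+r2)/C) = asin(31/69) = 26.6972°
wrap1 = wrap2 = π + 2β = 233.3944°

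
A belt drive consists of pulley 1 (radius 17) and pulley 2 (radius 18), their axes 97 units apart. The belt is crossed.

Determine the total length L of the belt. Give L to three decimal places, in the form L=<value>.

crossed belt: β = asin((r1+r2)/C) = asin(35/97) = 21.1509°
wrap1 = wrap2 = π + 2β = 222.3017°
tangent length = C·cosβ = 90.4655
L = (r1+r2)·wrap + 2·C·cosβ = 35·3.8799 + 2·90.4655 = 316.7273

L=316.727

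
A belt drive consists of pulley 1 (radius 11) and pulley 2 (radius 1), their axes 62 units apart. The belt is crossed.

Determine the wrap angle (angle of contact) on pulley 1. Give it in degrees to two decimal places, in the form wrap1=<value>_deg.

crossed belt: β = asin((r1+r2)/C) = asin(12/62) = 11.1599°
wrap1 = wrap2 = π + 2β = 202.3199°

wrap1=202.32_deg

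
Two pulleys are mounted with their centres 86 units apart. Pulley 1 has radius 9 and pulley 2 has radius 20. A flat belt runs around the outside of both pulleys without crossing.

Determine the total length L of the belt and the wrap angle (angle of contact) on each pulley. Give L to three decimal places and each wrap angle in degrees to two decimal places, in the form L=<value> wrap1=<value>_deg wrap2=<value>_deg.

L=264.515 wrap1=165.30_deg wrap2=194.70_deg

open belt: β = asin((r2−r1)/C) = asin(11/86) = 7.3487°
wrap1 = π − 2β = 165.3027°
wrap2 = π + 2β = 194.6973°
tangent length = C·cosβ = 85.2936
L = r1·wrap1 + r2·wrap2 + 2·C·cosβ = 9·2.8851 + 20·3.3981 + 2·85.2936 = 264.5151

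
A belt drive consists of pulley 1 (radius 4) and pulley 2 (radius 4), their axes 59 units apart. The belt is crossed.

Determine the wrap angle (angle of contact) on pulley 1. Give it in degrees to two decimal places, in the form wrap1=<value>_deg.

wrap1=195.59_deg

crossed belt: β = asin((r1+r2)/C) = asin(8/59) = 7.7929°
wrap1 = wrap2 = π + 2β = 195.5858°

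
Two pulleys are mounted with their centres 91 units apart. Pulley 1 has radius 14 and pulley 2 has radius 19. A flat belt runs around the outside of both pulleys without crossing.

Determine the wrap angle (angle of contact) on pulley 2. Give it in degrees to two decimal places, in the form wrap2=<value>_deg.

open belt: β = asin((r2−r1)/C) = asin(5/91) = 3.1497°
wrap1 = π − 2β = 173.7006°
wrap2 = π + 2β = 186.2994°

wrap2=186.30_deg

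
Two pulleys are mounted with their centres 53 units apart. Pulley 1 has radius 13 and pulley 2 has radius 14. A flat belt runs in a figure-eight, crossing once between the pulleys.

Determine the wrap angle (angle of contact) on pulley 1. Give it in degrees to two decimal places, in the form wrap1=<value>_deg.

crossed belt: β = asin((r1+r2)/C) = asin(27/53) = 30.6261°
wrap1 = wrap2 = π + 2β = 241.2523°

wrap1=241.25_deg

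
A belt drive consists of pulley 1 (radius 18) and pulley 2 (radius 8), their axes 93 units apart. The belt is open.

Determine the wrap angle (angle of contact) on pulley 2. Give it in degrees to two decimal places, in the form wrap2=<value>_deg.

wrap2=167.65_deg

open belt: β = asin((r2−r1)/C) = asin(-10/93) = -6.1728°
wrap1 = π − 2β = 192.3455°
wrap2 = π + 2β = 167.6545°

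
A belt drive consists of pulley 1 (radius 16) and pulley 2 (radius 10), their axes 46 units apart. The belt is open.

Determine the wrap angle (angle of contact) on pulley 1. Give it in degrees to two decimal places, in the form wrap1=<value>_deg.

wrap1=194.99_deg

open belt: β = asin((r2−r1)/C) = asin(-6/46) = -7.4947°
wrap1 = π − 2β = 194.9894°
wrap2 = π + 2β = 165.0106°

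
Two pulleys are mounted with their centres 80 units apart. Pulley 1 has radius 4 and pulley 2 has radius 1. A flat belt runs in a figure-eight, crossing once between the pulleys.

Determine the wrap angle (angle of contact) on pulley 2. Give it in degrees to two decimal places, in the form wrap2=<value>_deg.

wrap2=187.17_deg

crossed belt: β = asin((r1+r2)/C) = asin(5/80) = 3.5833°
wrap1 = wrap2 = π + 2β = 187.1666°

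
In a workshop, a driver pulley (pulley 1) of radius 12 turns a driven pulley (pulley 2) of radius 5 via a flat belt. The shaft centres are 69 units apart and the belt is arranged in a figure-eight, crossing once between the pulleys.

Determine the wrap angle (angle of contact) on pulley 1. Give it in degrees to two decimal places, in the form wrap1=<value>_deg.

wrap1=208.53_deg

crossed belt: β = asin((r1+r2)/C) = asin(17/69) = 14.2632°
wrap1 = wrap2 = π + 2β = 208.5264°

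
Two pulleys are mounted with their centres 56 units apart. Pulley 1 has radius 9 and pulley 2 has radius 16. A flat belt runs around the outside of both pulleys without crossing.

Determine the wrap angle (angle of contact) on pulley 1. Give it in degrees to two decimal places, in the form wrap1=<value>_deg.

wrap1=165.64_deg

open belt: β = asin((r2−r1)/C) = asin(7/56) = 7.1808°
wrap1 = π − 2β = 165.6385°
wrap2 = π + 2β = 194.3615°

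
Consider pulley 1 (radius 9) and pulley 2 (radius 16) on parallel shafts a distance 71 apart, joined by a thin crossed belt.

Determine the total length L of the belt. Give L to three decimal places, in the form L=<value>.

crossed belt: β = asin((r1+r2)/C) = asin(25/71) = 20.6166°
wrap1 = wrap2 = π + 2β = 221.2332°
tangent length = C·cosβ = 66.4530
L = (r1+r2)·wrap + 2·C·cosβ = 25·3.8612 + 2·66.4530 = 229.4372

L=229.437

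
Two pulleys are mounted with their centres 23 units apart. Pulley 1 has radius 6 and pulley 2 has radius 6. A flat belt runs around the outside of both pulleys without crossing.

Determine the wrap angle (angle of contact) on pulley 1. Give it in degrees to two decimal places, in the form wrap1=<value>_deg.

wrap1=180.00_deg

open belt: β = asin((r2−r1)/C) = asin(0/23) = 0.0000°
wrap1 = π − 2β = 180.0000°
wrap2 = π + 2β = 180.0000°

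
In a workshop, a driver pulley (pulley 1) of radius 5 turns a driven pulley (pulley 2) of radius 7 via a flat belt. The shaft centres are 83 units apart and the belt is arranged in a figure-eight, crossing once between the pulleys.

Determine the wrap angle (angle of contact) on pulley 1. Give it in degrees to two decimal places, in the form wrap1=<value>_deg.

wrap1=196.63_deg

crossed belt: β = asin((r1+r2)/C) = asin(12/83) = 8.3129°
wrap1 = wrap2 = π + 2β = 196.6257°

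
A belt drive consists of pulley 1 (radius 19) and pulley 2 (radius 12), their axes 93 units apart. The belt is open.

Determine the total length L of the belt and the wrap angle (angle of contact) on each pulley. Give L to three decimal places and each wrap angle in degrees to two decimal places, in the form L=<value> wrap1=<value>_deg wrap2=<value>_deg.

open belt: β = asin((r2−r1)/C) = asin(-7/93) = -4.3167°
wrap1 = π − 2β = 188.6333°
wrap2 = π + 2β = 171.3667°
tangent length = C·cosβ = 92.7362
L = r1·wrap1 + r2·wrap2 + 2·C·cosβ = 19·3.2923 + 12·2.9909 + 2·92.7362 = 283.9165

L=283.917 wrap1=188.63_deg wrap2=171.37_deg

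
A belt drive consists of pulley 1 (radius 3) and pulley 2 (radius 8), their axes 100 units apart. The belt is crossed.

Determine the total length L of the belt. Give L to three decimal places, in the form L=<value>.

crossed belt: β = asin((r1+r2)/C) = asin(11/100) = 6.3153°
wrap1 = wrap2 = π + 2β = 192.6306°
tangent length = C·cosβ = 99.3932
L = (r1+r2)·wrap + 2·C·cosβ = 11·3.3620 + 2·99.3932 = 235.7687

L=235.769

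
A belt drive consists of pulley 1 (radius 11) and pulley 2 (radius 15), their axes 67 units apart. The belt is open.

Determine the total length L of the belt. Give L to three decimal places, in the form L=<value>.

open belt: β = asin((r2−r1)/C) = asin(4/67) = 3.4227°
wrap1 = π − 2β = 173.1546°
wrap2 = π + 2β = 186.8454°
tangent length = C·cosβ = 66.8805
L = r1·wrap1 + r2·wrap2 + 2·C·cosβ = 11·3.0221 + 15·3.2611 + 2·66.8805 = 215.9203

L=215.920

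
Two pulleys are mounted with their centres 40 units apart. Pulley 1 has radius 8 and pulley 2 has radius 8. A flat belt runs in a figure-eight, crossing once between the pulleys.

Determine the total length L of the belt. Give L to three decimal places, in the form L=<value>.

crossed belt: β = asin((r1+r2)/C) = asin(16/40) = 23.5782°
wrap1 = wrap2 = π + 2β = 227.1564°
tangent length = C·cosβ = 36.6606
L = (r1+r2)·wrap + 2·C·cosβ = 16·3.9646 + 2·36.6606 = 136.7552

L=136.755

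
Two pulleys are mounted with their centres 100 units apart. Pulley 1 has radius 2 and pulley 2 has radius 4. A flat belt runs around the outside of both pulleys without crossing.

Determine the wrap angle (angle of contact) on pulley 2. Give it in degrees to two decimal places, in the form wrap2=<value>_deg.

open belt: β = asin((r2−r1)/C) = asin(2/100) = 1.1460°
wrap1 = π − 2β = 177.7080°
wrap2 = π + 2β = 182.2920°

wrap2=182.29_deg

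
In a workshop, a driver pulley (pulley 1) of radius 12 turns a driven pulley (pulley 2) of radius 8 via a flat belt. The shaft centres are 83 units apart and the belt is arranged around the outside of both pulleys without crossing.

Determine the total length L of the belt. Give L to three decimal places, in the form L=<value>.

open belt: β = asin((r2−r1)/C) = asin(-4/83) = -2.7623°
wrap1 = π − 2β = 185.5246°
wrap2 = π + 2β = 174.4754°
tangent length = C·cosβ = 82.9036
L = r1·wrap1 + r2·wrap2 + 2·C·cosβ = 12·3.2380 + 8·3.0452 + 2·82.9036 = 229.0247

L=229.025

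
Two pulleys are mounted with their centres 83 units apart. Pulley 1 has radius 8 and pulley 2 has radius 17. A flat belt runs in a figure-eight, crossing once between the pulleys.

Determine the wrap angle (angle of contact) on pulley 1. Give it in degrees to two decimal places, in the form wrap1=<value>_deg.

crossed belt: β = asin((r1+r2)/C) = asin(25/83) = 17.5300°
wrap1 = wrap2 = π + 2β = 215.0600°

wrap1=215.06_deg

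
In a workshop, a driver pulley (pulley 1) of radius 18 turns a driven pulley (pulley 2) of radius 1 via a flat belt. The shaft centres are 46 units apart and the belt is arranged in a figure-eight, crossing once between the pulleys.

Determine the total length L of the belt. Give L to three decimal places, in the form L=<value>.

crossed belt: β = asin((r1+r2)/C) = asin(19/46) = 24.3962°
wrap1 = wrap2 = π + 2β = 228.7923°
tangent length = C·cosβ = 41.8927
L = (r1+r2)·wrap + 2·C·cosβ = 19·3.9932 + 2·41.8927 = 159.6559

L=159.656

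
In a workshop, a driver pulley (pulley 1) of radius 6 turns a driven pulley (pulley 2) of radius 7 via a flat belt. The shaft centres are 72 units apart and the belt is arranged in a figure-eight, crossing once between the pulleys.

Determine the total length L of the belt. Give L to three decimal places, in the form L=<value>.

crossed belt: β = asin((r1+r2)/C) = asin(13/72) = 10.4021°
wrap1 = wrap2 = π + 2β = 200.8042°
tangent length = C·cosβ = 70.8167
L = (r1+r2)·wrap + 2·C·cosβ = 13·3.5047 + 2·70.8167 = 187.1944

L=187.194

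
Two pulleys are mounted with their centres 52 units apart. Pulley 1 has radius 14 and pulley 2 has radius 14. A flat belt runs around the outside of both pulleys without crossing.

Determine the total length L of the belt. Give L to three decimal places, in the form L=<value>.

L=191.965

open belt: β = asin((r2−r1)/C) = asin(0/52) = 0.0000°
wrap1 = π − 2β = 180.0000°
wrap2 = π + 2β = 180.0000°
tangent length = C·cosβ = 52.0000
L = r1·wrap1 + r2·wrap2 + 2·C·cosβ = 14·3.1416 + 14·3.1416 + 2·52.0000 = 191.9646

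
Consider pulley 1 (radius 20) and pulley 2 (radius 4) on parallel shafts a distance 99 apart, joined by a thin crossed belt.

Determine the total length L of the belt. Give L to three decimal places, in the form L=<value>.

L=279.245

crossed belt: β = asin((r1+r2)/C) = asin(24/99) = 14.0297°
wrap1 = wrap2 = π + 2β = 208.0593°
tangent length = C·cosβ = 96.0469
L = (r1+r2)·wrap + 2·C·cosβ = 24·3.6313 + 2·96.0469 = 279.2454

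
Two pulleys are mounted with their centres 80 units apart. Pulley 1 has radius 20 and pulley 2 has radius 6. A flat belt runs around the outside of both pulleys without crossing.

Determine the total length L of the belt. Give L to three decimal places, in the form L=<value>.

L=244.138

open belt: β = asin((r2−r1)/C) = asin(-14/80) = -10.0787°
wrap1 = π − 2β = 200.1573°
wrap2 = π + 2β = 159.8427°
tangent length = C·cosβ = 78.7655
L = r1·wrap1 + r2·wrap2 + 2·C·cosβ = 20·3.4934 + 6·2.7898 + 2·78.7655 = 244.1377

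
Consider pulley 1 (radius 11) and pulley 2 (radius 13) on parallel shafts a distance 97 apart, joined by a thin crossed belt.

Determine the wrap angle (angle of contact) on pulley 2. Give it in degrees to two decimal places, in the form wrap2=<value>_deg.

crossed belt: β = asin((r1+r2)/C) = asin(24/97) = 14.3251°
wrap1 = wrap2 = π + 2β = 208.6501°

wrap2=208.65_deg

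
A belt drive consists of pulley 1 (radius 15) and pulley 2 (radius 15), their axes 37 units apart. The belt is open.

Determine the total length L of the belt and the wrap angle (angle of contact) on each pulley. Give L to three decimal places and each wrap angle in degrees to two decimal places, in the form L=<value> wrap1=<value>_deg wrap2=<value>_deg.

L=168.248 wrap1=180.00_deg wrap2=180.00_deg

open belt: β = asin((r2−r1)/C) = asin(0/37) = 0.0000°
wrap1 = π − 2β = 180.0000°
wrap2 = π + 2β = 180.0000°
tangent length = C·cosβ = 37.0000
L = r1·wrap1 + r2·wrap2 + 2·C·cosβ = 15·3.1416 + 15·3.1416 + 2·37.0000 = 168.2478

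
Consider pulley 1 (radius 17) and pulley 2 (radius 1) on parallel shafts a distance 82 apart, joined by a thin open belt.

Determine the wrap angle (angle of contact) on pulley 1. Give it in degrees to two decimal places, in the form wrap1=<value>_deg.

wrap1=202.50_deg

open belt: β = asin((r2−r1)/C) = asin(-16/82) = -11.2518°
wrap1 = π − 2β = 202.5037°
wrap2 = π + 2β = 157.4963°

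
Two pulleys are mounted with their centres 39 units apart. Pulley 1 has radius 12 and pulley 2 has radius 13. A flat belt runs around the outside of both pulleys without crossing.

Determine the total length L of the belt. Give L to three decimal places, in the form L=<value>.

open belt: β = asin((r2−r1)/C) = asin(1/39) = 1.4693°
wrap1 = π − 2β = 177.0614°
wrap2 = π + 2β = 182.9386°
tangent length = C·cosβ = 38.9872
L = r1·wrap1 + r2·wrap2 + 2·C·cosβ = 12·3.0903 + 13·3.1929 + 2·38.9872 = 156.5655

L=156.565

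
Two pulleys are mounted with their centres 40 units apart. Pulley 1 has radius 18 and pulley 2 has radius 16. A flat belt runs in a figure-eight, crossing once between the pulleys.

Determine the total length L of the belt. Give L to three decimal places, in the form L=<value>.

crossed belt: β = asin((r1+r2)/C) = asin(34/40) = 58.2117°
wrap1 = wrap2 = π + 2β = 296.4233°
tangent length = C·cosβ = 21.0713
L = (r1+r2)·wrap + 2·C·cosβ = 34·5.1736 + 2·21.0713 = 218.0438

L=218.044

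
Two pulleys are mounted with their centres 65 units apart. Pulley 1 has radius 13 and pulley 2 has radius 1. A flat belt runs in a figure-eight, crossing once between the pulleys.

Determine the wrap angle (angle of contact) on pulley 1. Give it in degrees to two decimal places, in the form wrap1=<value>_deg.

crossed belt: β = asin((r1+r2)/C) = asin(14/65) = 12.4381°
wrap1 = wrap2 = π + 2β = 204.8762°

wrap1=204.88_deg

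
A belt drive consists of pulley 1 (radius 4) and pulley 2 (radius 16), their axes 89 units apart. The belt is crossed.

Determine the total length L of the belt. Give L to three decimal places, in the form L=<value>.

L=245.345

crossed belt: β = asin((r1+r2)/C) = asin(20/89) = 12.9864°
wrap1 = wrap2 = π + 2β = 205.9727°
tangent length = C·cosβ = 86.7237
L = (r1+r2)·wrap + 2·C·cosβ = 20·3.5949 + 2·86.7237 = 245.3454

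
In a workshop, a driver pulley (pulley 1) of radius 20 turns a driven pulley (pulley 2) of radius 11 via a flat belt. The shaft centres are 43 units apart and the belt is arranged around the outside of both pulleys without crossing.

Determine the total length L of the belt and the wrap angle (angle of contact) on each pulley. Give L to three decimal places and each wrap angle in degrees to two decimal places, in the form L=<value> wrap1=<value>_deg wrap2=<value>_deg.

open belt: β = asin((r2−r1)/C) = asin(-9/43) = -12.0815°
wrap1 = π − 2β = 204.1629°
wrap2 = π + 2β = 155.8371°
tangent length = C·cosβ = 42.0476
L = r1·wrap1 + r2·wrap2 + 2·C·cosβ = 20·3.5633 + 11·2.7199 + 2·42.0476 = 185.2801

L=185.280 wrap1=204.16_deg wrap2=155.84_deg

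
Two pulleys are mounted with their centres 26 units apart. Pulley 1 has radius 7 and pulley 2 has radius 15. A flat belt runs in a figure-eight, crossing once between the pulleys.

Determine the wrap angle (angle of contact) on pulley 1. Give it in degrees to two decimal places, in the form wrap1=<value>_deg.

wrap1=295.59_deg

crossed belt: β = asin((r1+r2)/C) = asin(22/26) = 57.7958°
wrap1 = wrap2 = π + 2β = 295.5915°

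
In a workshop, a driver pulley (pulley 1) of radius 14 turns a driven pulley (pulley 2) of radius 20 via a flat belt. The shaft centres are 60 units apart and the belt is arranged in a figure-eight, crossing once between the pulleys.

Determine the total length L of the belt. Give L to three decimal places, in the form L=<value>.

L=246.655

crossed belt: β = asin((r1+r2)/C) = asin(34/60) = 34.5181°
wrap1 = wrap2 = π + 2β = 249.0362°
tangent length = C·cosβ = 49.4368
L = (r1+r2)·wrap + 2·C·cosβ = 34·4.3465 + 2·49.4368 = 246.6547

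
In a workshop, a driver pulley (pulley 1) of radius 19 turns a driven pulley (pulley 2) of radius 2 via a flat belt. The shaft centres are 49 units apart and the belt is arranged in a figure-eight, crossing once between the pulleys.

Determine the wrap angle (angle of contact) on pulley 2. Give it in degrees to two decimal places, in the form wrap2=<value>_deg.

wrap2=230.75_deg

crossed belt: β = asin((r1+r2)/C) = asin(21/49) = 25.3769°
wrap1 = wrap2 = π + 2β = 230.7539°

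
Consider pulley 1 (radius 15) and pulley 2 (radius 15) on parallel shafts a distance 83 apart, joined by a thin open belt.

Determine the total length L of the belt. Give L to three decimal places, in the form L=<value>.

open belt: β = asin((r2−r1)/C) = asin(0/83) = 0.0000°
wrap1 = π − 2β = 180.0000°
wrap2 = π + 2β = 180.0000°
tangent length = C·cosβ = 83.0000
L = r1·wrap1 + r2·wrap2 + 2·C·cosβ = 15·3.1416 + 15·3.1416 + 2·83.0000 = 260.2478

L=260.248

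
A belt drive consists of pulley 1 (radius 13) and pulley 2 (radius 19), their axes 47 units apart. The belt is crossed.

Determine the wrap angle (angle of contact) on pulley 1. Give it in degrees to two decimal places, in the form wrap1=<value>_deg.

crossed belt: β = asin((r1+r2)/C) = asin(32/47) = 42.9102°
wrap1 = wrap2 = π + 2β = 265.8204°

wrap1=265.82_deg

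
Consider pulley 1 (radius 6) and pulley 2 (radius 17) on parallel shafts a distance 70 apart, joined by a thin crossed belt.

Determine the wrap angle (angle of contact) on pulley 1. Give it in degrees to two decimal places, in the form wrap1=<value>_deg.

wrap1=218.36_deg

crossed belt: β = asin((r1+r2)/C) = asin(23/70) = 19.1821°
wrap1 = wrap2 = π + 2β = 218.3642°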